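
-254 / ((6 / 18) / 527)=-401574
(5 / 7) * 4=20 / 7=2.86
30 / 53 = 0.57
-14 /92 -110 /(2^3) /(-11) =101 /92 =1.10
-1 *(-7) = 7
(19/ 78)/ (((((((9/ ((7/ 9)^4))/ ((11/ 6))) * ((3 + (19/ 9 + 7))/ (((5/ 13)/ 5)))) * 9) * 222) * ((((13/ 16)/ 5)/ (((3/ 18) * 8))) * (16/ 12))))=5018090/ 14126500535823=0.00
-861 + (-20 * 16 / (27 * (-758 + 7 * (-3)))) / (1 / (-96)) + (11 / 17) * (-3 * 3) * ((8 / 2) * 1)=-105570443 / 119187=-885.75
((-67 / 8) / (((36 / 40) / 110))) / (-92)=18425 / 1656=11.13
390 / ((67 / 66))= 25740 / 67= 384.18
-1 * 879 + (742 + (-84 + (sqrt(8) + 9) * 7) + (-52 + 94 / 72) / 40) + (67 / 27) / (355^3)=-6156382369981 / 38654388000 + 14 * sqrt(2)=-139.47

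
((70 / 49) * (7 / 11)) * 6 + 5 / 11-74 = -749 / 11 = -68.09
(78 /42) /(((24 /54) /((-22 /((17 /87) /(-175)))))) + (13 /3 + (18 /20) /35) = 734835467 /8925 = 82334.51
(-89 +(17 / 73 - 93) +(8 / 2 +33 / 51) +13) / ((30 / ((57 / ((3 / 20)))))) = -2579858 / 1241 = -2078.85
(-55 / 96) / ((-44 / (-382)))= -955 / 192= -4.97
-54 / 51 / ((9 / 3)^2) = -2 / 17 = -0.12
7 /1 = 7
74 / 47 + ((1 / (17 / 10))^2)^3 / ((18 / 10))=16310620954 / 10210191687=1.60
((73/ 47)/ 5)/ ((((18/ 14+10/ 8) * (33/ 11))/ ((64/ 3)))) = 130816/ 150165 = 0.87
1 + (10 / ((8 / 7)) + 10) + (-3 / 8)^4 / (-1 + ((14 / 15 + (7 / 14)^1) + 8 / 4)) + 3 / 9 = 9011261 / 448512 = 20.09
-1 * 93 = -93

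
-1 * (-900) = 900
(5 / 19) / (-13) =-5 / 247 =-0.02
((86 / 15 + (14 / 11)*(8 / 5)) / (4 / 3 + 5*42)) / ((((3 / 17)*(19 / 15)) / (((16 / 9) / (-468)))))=-43588 / 69764409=-0.00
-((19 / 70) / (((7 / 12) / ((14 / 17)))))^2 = -51984 / 354025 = -0.15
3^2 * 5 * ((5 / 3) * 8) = 600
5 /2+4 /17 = 93 /34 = 2.74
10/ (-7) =-10/ 7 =-1.43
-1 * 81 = -81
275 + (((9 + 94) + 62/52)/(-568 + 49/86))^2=110686457307644/402446865769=275.03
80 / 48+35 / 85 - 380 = -19274 / 51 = -377.92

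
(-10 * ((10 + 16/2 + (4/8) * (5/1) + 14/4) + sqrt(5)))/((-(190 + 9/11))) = 110 * sqrt(5)/2099 + 2640/2099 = 1.37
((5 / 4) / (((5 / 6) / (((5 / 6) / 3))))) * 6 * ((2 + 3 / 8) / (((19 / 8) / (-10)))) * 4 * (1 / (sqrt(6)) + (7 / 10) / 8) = -50 * sqrt(6) / 3 - 35 / 4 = -49.57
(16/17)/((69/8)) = 128/1173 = 0.11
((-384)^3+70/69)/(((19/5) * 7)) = -19534970530/9177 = -2128688.08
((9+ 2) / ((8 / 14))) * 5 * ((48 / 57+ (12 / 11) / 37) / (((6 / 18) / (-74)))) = -353850 / 19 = -18623.68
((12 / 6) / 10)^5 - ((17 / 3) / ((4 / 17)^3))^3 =-1820694491335925237 / 22118400000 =-82315831.68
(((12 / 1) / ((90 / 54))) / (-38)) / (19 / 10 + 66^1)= -36 / 12901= -0.00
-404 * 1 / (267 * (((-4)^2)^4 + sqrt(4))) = -202 / 8749323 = -0.00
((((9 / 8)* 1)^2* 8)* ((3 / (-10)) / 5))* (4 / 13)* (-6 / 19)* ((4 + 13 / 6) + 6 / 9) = 9963 / 24700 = 0.40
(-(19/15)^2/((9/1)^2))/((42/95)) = -6859/153090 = -0.04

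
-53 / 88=-0.60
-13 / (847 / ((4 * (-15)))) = 780 / 847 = 0.92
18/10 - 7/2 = -17/10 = -1.70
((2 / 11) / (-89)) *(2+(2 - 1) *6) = -16 / 979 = -0.02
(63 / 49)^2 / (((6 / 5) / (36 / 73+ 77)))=763695 / 7154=106.75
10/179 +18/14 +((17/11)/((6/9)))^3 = 184110991/13341944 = 13.80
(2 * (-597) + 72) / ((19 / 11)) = -12342 / 19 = -649.58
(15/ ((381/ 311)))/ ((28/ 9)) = 13995/ 3556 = 3.94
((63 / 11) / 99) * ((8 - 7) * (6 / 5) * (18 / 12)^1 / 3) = 21 / 605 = 0.03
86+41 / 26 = 2277 / 26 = 87.58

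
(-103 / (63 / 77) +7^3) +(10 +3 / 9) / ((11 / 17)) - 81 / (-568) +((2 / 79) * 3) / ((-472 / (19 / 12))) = 122254344767 / 524194704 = 233.22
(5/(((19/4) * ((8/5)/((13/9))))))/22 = 325/7524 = 0.04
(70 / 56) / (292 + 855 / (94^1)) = 235 / 56606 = 0.00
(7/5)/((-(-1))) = 7/5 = 1.40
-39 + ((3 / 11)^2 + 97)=7027 / 121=58.07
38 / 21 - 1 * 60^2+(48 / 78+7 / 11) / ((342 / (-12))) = -68434820 / 19019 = -3598.23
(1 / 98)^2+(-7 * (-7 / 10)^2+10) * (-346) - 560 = -680256097 / 240100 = -2833.22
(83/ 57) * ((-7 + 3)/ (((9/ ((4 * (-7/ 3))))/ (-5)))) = -46480/ 1539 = -30.20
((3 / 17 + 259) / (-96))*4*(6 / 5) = -2203 / 170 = -12.96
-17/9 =-1.89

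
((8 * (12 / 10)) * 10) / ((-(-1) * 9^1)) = 32 / 3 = 10.67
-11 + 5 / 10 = -21 / 2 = -10.50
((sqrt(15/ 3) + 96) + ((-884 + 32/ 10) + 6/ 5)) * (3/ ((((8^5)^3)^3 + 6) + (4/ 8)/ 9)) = -211572/ 3920052866929211099098075477613969795973665 + 54 * sqrt(5)/ 784010573385842219819615095522793959194733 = -0.00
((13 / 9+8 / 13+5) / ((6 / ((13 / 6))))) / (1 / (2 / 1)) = 413 / 81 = 5.10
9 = 9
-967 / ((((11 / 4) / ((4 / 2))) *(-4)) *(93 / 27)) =17406 / 341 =51.04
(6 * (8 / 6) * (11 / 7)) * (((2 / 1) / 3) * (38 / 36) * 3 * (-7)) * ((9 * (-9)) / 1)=15048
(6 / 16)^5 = 243 / 32768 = 0.01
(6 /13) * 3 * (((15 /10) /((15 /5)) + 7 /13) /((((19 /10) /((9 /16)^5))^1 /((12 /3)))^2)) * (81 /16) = 1715759434122075 /16770026224746496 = 0.10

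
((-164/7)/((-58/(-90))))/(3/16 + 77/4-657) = 0.06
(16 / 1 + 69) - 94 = -9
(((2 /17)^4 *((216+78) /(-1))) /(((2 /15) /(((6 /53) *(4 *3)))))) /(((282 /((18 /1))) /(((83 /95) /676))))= -31624992 /668051154121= -0.00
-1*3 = -3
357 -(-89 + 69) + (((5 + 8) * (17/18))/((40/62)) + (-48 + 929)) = 459731/360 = 1277.03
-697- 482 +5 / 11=-12964 / 11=-1178.55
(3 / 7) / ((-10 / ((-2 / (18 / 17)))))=17 / 210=0.08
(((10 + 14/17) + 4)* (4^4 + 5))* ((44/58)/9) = 5544/17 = 326.12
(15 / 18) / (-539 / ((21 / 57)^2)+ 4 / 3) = -5 / 23818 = -0.00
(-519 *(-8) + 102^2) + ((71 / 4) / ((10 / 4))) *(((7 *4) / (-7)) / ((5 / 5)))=72638 / 5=14527.60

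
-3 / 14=-0.21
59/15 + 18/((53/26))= 10147/795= 12.76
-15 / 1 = -15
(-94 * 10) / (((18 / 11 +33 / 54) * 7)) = -37224 / 623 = -59.75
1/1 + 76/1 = 77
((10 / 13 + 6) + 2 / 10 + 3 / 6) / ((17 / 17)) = 971 / 130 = 7.47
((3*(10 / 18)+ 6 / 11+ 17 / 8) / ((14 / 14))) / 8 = 1145 / 2112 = 0.54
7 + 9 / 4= 9.25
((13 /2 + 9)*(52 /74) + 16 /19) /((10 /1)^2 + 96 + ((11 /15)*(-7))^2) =1856025 /35170387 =0.05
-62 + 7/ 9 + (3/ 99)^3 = -61.22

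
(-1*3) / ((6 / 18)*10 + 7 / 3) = -9 / 17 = -0.53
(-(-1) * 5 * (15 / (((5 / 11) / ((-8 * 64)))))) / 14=-6034.29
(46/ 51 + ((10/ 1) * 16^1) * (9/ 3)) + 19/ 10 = 246229/ 510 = 482.80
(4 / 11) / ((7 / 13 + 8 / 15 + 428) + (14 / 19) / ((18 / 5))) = 11115 / 13121372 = 0.00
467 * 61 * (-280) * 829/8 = -826550305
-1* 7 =-7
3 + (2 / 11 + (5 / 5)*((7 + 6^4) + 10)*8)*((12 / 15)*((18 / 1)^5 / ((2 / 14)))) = 6113296675749 / 55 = 111150848649.98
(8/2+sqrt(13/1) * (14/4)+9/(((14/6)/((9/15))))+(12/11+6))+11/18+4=7 * sqrt(13)/2+124853/6930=30.64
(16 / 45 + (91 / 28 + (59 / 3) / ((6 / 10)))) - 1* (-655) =691.38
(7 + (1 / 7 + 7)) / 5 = 99 / 35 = 2.83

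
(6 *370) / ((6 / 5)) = 1850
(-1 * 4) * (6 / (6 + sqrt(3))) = -48 / 11 + 8 * sqrt(3) / 11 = -3.10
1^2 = 1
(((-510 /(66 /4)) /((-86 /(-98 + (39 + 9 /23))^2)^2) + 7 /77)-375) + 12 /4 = -282775480282179 /5691686099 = -49682.20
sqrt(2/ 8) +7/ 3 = 17/ 6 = 2.83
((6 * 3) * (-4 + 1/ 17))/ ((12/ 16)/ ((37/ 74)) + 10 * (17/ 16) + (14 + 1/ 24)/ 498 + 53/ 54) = -5.40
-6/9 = -2/3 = -0.67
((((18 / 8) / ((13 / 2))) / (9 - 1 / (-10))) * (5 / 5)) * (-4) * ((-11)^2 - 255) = 24120 / 1183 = 20.39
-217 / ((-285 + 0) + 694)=-217 / 409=-0.53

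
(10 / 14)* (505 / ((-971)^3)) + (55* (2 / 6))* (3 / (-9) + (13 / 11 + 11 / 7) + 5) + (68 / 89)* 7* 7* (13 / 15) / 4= 144.14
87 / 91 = 0.96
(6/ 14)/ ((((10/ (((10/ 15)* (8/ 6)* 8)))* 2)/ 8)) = 128/ 105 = 1.22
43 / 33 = 1.30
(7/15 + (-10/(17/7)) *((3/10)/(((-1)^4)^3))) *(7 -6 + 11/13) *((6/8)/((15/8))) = -3136/5525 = -0.57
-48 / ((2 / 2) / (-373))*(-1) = -17904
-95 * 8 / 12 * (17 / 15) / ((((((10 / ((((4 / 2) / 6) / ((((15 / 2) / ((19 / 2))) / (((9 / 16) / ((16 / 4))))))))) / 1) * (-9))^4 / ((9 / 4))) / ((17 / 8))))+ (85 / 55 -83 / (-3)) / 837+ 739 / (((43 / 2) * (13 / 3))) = 16716552254384938452083791 / 2098244631291494400000000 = 7.97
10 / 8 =1.25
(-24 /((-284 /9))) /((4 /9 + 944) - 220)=243 /231460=0.00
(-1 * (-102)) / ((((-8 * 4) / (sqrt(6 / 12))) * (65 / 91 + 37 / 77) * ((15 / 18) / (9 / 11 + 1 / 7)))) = -5661 * sqrt(2) / 3680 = -2.18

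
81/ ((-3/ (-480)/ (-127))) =-1645920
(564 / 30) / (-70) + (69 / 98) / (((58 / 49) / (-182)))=-1101551 / 10150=-108.53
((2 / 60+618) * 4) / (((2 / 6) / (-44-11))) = -407902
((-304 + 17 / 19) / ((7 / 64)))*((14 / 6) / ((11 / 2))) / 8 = -92144 / 627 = -146.96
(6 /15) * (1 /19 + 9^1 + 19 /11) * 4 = 18024 /1045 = 17.25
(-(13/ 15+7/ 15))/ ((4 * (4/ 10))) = -5/ 6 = -0.83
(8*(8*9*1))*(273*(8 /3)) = 419328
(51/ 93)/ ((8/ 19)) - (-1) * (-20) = -4637/ 248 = -18.70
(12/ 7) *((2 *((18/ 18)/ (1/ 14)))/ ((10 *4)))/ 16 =3/ 40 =0.08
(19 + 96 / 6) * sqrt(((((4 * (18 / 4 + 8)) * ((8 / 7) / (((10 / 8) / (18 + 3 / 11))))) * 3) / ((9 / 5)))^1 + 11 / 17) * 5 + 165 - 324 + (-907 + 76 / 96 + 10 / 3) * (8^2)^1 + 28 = -57915 + 75 * sqrt(265181147) / 187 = -51383.83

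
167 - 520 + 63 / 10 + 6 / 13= -45011 / 130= -346.24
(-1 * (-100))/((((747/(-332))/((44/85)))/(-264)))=309760/51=6073.73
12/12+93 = 94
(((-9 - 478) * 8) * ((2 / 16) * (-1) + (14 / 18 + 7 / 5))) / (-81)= 359893 / 3645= 98.74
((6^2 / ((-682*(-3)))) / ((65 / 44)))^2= 0.00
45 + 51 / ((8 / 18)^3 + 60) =2008359 / 43804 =45.85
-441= -441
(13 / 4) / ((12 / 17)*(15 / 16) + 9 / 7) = 1547 / 927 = 1.67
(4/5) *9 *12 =432/5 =86.40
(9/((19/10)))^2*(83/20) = 33615/361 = 93.12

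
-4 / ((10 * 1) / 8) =-16 / 5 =-3.20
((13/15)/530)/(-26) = -1/15900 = -0.00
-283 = -283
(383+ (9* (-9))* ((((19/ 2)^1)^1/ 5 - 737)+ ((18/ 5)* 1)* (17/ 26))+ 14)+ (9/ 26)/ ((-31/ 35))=120394331/ 2015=59749.05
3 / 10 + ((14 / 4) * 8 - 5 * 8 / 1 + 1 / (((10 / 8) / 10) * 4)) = -97 / 10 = -9.70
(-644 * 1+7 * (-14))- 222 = -964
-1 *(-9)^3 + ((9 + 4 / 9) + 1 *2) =6664 / 9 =740.44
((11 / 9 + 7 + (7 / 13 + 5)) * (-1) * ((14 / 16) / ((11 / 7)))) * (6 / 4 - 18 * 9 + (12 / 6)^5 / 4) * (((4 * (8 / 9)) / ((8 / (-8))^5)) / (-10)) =4812290 / 11583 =415.46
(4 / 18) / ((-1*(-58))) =0.00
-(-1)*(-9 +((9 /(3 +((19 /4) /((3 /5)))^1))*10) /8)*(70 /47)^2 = -5115600 /289379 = -17.68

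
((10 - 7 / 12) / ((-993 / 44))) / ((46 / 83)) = -103169 / 137034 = -0.75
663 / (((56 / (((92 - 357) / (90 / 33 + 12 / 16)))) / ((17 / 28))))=-644215 / 1176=-547.80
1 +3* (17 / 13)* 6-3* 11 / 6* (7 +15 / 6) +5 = -1181 / 52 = -22.71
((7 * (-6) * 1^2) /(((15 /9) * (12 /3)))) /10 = -63 /100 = -0.63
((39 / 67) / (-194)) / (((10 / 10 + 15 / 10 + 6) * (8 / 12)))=-0.00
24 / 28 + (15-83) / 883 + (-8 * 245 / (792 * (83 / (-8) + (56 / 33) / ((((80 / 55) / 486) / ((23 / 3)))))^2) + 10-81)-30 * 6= -250.22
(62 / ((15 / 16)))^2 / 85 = 984064 / 19125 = 51.45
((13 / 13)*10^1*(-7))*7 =-490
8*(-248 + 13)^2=441800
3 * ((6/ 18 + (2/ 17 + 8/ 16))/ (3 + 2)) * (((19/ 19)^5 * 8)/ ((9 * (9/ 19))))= 7372/ 6885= 1.07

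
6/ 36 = 1/ 6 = 0.17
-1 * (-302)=302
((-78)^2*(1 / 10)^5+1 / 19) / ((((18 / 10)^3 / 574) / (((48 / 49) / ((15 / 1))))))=8839436 / 12119625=0.73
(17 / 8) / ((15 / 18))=51 / 20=2.55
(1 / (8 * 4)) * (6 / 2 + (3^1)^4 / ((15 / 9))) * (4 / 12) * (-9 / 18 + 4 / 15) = -301 / 2400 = -0.13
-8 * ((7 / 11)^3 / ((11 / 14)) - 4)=29.38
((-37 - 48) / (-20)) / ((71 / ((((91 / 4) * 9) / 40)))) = 13923 / 45440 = 0.31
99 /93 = 33 /31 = 1.06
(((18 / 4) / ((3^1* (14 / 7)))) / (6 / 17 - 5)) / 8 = -51 / 2528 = -0.02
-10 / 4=-5 / 2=-2.50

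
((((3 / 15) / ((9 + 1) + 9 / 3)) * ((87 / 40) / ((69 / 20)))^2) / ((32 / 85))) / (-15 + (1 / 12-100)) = -42891 / 303468256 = -0.00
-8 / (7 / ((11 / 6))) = -44 / 21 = -2.10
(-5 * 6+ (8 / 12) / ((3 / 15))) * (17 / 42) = -680 / 63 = -10.79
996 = 996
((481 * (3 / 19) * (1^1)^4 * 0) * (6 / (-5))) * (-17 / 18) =0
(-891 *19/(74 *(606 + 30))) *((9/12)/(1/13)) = -220077/62752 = -3.51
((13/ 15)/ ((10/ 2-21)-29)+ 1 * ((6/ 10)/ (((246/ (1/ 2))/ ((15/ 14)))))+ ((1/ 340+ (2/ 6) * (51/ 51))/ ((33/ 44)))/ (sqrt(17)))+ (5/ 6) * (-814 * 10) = -10512837823/ 1549800+ 343 * sqrt(17)/ 13005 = -6783.24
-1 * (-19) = 19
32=32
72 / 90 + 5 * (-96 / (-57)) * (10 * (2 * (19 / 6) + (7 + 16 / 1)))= 704228 / 285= 2470.98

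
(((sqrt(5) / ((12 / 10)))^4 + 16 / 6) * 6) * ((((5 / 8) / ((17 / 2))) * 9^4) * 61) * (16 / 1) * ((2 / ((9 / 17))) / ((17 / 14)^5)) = 84509379591840 / 1419857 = 59519641.48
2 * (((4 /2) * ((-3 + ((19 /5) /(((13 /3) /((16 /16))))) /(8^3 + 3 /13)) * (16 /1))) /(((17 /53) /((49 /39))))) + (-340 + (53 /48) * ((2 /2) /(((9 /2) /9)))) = -192390584657 /176596680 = -1089.43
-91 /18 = -5.06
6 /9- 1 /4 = 5 /12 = 0.42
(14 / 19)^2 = 196 / 361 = 0.54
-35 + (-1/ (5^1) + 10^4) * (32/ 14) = 22821.69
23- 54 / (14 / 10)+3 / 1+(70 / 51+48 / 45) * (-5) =-8842 / 357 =-24.77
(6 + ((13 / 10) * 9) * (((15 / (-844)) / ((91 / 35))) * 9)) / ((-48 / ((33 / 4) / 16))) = -98043 / 1728512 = -0.06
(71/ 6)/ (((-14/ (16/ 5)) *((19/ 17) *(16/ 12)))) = -1207/ 665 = -1.82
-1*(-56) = 56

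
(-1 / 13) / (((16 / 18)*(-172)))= 9 / 17888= 0.00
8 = 8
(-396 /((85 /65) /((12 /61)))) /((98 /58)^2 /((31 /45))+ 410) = -1610562096 /11196649735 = -0.14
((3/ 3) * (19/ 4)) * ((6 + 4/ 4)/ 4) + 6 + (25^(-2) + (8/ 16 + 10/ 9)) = 1433269/ 90000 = 15.93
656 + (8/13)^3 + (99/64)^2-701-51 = -840265603/8998912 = -93.37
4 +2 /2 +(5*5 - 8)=22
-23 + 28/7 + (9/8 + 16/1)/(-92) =-14121/736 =-19.19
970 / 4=485 / 2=242.50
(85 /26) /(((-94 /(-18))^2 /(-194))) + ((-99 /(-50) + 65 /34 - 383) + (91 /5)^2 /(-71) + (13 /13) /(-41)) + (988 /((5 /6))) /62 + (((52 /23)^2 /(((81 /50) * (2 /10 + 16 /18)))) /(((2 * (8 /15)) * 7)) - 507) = -894.54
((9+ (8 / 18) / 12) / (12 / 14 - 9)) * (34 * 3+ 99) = -223.07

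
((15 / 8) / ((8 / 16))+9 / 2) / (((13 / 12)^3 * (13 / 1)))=14256 / 28561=0.50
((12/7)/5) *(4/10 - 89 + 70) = -1116/175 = -6.38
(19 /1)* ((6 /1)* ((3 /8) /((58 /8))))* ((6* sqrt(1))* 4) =4104 /29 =141.52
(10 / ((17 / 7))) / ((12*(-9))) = -35 / 918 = -0.04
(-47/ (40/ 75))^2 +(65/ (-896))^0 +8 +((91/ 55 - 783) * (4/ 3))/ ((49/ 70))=92943143/ 14784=6286.74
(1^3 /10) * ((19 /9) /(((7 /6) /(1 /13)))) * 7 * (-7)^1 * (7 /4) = -931 /780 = -1.19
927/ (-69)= -309/ 23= -13.43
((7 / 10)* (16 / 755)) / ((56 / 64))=64 / 3775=0.02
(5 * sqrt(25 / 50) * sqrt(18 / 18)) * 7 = 35 * sqrt(2) / 2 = 24.75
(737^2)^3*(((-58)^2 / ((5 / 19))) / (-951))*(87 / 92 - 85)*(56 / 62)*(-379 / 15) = -210135668227557899535944560556 / 50854725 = -4132077564622714989333.73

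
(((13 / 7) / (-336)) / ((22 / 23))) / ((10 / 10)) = -299 / 51744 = -0.01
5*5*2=50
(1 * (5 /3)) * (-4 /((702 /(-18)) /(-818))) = -16360 /117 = -139.83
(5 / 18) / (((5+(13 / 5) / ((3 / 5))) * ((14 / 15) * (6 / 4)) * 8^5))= 25 / 38535168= 0.00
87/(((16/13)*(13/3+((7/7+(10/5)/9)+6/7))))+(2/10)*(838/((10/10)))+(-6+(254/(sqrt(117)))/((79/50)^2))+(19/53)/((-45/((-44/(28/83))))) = 635000*sqrt(13)/243399+18741003011/107916480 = 183.07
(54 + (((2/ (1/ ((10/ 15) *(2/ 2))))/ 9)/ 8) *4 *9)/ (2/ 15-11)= -5.03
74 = 74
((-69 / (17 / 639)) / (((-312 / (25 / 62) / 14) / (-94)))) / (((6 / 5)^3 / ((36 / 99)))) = -1678928125 / 1808664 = -928.27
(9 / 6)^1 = 3 / 2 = 1.50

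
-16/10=-8/5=-1.60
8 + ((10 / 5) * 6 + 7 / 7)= 21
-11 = -11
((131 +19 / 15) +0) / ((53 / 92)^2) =16792576 / 42135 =398.54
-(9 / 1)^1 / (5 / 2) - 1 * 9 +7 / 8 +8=-149 / 40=-3.72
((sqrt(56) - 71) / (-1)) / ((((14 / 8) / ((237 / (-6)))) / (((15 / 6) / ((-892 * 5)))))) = 5609 / 6244 - 79 * sqrt(14) / 3122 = 0.80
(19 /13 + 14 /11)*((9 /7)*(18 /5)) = 63342 /5005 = 12.66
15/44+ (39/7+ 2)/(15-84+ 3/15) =6115/26488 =0.23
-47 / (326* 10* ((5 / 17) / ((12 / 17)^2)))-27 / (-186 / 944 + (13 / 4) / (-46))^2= -55112248098828 / 146254003475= -376.83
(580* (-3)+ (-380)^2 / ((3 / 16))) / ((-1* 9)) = -2305180 / 27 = -85377.04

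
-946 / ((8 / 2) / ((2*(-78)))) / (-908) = -18447 / 454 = -40.63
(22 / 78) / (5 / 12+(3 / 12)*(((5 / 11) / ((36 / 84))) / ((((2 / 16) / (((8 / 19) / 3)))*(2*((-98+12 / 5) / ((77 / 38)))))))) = 11388828 / 16697005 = 0.68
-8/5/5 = -8/25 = -0.32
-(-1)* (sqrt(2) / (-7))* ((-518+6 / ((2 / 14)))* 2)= 136* sqrt(2)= 192.33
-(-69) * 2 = 138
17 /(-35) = -17 /35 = -0.49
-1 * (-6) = 6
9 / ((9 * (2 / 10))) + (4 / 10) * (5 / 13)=67 / 13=5.15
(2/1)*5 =10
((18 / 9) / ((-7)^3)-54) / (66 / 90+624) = -277860 / 3214253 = -0.09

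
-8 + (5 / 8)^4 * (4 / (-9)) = -74353 / 9216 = -8.07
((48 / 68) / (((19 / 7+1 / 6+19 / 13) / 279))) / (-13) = -140616 / 40307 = -3.49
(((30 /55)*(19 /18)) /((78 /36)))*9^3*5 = 968.60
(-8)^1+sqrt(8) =-8+2 * sqrt(2) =-5.17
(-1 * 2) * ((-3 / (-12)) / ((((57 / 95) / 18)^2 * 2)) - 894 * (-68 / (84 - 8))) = -34671 / 19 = -1824.79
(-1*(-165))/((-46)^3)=-165/97336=-0.00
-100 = -100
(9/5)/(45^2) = 1/1125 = 0.00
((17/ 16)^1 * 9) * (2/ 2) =153/ 16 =9.56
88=88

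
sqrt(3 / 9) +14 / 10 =sqrt(3) / 3 +7 / 5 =1.98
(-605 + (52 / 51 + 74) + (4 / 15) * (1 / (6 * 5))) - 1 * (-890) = 360.03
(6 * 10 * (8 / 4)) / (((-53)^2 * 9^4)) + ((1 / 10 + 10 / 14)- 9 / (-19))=10523496979 / 8170566390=1.29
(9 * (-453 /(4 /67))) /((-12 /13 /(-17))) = -20122713 /16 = -1257669.56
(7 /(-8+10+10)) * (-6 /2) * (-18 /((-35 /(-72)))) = 324 /5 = 64.80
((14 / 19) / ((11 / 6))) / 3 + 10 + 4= 2954 / 209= 14.13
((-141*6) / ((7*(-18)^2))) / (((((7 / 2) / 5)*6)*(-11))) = 235 / 29106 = 0.01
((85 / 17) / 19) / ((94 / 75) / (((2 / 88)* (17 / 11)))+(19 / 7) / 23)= 1026375 / 139632539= 0.01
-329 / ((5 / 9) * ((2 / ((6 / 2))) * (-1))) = 8883 / 10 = 888.30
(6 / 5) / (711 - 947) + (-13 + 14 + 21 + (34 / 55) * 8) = 174843 / 6490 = 26.94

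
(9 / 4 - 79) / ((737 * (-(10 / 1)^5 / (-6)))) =-921 / 147400000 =-0.00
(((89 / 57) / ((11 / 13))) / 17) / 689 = 89 / 564927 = 0.00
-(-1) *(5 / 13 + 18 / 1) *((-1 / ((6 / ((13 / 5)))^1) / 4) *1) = -239 / 120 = -1.99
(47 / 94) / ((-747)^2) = 1 / 1116018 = 0.00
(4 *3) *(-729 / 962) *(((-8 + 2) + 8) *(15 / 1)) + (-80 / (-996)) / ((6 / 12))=-272.65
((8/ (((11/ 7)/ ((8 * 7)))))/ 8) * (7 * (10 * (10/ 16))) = 17150/ 11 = 1559.09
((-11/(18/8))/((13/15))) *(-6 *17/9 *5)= 37400/117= 319.66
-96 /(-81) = 32 /27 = 1.19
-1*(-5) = 5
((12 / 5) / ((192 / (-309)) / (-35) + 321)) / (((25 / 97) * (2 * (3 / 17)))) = 0.08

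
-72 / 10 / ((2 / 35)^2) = -2205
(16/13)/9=16/117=0.14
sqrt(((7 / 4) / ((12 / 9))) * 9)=3 * sqrt(21) / 4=3.44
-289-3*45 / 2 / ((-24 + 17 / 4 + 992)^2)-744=-15623424673 / 15124321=-1033.00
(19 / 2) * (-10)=-95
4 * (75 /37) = 300 /37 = 8.11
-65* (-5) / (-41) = -325 / 41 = -7.93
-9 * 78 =-702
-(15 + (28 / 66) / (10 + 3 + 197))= -15.00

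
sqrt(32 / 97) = 4*sqrt(194) / 97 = 0.57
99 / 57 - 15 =-252 / 19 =-13.26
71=71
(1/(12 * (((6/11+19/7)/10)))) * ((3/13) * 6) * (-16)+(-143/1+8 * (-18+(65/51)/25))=-243175703/832065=-292.26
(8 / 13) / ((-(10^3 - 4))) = -2 / 3237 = -0.00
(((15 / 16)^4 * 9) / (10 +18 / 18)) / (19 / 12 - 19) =-0.04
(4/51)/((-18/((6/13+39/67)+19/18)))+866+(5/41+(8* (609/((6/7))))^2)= 4766251859054956/147522141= 32308722.11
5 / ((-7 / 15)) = -75 / 7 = -10.71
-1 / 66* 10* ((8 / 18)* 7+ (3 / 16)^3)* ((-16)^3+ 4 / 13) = 283304915 / 146432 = 1934.72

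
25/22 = 1.14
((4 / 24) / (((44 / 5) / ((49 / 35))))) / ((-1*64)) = -7 / 16896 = -0.00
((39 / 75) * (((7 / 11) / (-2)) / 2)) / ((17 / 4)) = -91 / 4675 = -0.02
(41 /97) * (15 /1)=615 /97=6.34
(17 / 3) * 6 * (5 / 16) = 10.62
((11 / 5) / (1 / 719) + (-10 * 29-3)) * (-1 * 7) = -45108 / 5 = -9021.60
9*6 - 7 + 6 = 53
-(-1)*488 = 488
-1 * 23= -23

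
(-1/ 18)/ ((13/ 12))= -2/ 39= -0.05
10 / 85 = 2 / 17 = 0.12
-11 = -11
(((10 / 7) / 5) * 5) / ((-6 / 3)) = -5 / 7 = -0.71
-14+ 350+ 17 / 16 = 5393 / 16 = 337.06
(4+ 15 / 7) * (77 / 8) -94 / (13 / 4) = 3141 / 104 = 30.20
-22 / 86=-11 / 43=-0.26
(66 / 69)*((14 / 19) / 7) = 44 / 437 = 0.10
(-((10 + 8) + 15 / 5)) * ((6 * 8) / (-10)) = 504 / 5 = 100.80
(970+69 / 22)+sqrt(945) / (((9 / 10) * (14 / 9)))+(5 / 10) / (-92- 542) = 15 * sqrt(105) / 7+13573295 / 13948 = 995.09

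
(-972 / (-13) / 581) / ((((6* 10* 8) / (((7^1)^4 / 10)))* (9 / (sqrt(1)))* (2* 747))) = 343 / 71645600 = 0.00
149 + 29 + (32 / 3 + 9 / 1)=593 / 3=197.67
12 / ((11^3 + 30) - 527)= 2 / 139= 0.01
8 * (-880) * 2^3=-56320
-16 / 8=-2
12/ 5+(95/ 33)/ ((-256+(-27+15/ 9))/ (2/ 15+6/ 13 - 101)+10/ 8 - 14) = 271319144/ 128549685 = 2.11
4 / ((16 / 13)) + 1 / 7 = 95 / 28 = 3.39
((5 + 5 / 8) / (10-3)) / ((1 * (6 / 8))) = 15 / 14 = 1.07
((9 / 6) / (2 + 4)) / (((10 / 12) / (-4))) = -6 / 5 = -1.20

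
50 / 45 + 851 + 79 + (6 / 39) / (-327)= 11874454 / 12753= 931.11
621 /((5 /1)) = 621 /5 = 124.20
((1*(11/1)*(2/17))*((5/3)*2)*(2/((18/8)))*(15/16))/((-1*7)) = -550/1071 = -0.51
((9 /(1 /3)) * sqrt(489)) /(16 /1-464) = -27 * sqrt(489) /448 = -1.33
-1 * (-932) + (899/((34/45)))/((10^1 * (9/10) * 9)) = 289687/306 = 946.69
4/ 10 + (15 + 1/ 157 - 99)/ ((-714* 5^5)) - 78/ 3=-8967826813/ 350306250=-25.60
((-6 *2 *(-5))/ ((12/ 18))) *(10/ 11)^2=9000/ 121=74.38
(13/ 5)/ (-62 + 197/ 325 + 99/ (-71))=-59995/ 1448838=-0.04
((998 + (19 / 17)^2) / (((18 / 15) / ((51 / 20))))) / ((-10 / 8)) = -288783 / 170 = -1698.72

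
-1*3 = -3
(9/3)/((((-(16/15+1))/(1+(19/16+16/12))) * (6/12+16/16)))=-845/248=-3.41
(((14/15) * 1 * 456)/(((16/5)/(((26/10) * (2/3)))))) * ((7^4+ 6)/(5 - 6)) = -8323406/15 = -554893.73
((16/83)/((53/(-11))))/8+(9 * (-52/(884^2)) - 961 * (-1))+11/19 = 1207789268507/1256055268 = 961.57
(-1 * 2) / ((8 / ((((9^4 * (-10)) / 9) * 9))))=32805 / 2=16402.50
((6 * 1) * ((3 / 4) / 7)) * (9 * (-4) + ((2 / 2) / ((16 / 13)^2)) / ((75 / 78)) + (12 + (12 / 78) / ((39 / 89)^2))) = -1424430719 / 98425600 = -14.47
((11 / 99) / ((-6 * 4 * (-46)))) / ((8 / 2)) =1 / 39744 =0.00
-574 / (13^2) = -574 / 169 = -3.40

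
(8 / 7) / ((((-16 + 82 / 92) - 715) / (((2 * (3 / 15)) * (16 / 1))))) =-11776 / 1175475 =-0.01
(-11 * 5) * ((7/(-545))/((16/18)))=693/872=0.79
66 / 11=6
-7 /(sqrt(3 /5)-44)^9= 13671875 /(220-sqrt(15))^9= 0.00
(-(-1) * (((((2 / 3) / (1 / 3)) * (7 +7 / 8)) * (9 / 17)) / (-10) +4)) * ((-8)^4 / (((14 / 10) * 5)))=1102336 / 595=1852.67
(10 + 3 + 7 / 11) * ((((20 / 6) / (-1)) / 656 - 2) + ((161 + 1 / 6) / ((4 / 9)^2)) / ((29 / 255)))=1860636175 / 19024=97804.68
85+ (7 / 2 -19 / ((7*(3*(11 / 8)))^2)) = 9442465 / 106722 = 88.48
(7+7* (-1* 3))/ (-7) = 2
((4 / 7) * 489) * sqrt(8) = 3912 * sqrt(2) / 7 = 790.34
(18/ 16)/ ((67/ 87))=783/ 536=1.46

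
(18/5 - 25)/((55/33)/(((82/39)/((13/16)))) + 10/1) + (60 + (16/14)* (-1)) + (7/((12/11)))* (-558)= -492078193/139650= -3523.65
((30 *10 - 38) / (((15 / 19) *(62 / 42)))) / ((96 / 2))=17423 / 3720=4.68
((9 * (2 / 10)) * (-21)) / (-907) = 189 / 4535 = 0.04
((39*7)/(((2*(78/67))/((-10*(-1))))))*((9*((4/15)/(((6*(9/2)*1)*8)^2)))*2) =469/3888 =0.12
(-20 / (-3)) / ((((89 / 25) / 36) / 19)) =1280.90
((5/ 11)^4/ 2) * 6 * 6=11250/ 14641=0.77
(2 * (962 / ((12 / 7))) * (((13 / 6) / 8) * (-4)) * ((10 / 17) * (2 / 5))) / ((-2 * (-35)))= -6253 / 1530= -4.09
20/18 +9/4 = 121/36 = 3.36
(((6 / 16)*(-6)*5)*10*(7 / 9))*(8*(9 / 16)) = -1575 / 4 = -393.75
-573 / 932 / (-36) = 0.02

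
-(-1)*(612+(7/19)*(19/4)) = 2455/4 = 613.75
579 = 579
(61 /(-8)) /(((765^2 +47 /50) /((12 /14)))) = -4575 /409658158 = -0.00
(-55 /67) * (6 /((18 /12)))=-220 /67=-3.28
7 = 7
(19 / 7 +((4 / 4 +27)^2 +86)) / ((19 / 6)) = 36654 / 133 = 275.59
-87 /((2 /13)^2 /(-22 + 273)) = -3690453 /4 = -922613.25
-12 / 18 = -2 / 3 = -0.67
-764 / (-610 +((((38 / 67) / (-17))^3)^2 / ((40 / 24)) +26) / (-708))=2952629601270030011677080 / 2357607966852530587601741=1.25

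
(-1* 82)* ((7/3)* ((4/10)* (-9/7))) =492/5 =98.40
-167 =-167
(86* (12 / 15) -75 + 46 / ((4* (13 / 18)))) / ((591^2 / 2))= 1264 / 22703265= 0.00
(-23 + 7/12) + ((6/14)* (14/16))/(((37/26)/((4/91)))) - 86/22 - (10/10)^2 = -933817/34188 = -27.31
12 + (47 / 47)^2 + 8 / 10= 69 / 5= 13.80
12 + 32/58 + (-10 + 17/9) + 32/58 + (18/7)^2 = 148411/12789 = 11.60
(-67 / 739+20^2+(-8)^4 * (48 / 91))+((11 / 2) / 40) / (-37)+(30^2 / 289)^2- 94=41166779100922421 / 16625443037840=2476.13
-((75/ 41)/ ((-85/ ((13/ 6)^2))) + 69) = -576271/ 8364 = -68.90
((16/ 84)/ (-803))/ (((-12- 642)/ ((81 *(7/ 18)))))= 1/ 87527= 0.00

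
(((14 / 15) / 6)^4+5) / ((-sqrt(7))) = -20505526 * sqrt(7) / 28704375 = -1.89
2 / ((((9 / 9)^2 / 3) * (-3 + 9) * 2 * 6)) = 1 / 12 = 0.08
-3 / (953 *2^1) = -3 / 1906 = -0.00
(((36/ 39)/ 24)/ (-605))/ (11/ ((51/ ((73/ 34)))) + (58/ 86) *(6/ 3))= -0.00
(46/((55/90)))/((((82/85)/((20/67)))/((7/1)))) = 163.04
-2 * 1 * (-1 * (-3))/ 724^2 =-3/ 262088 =-0.00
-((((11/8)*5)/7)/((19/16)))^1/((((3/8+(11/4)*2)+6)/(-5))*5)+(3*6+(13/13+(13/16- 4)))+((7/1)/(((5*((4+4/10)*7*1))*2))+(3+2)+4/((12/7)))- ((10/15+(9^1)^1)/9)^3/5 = 1006295555267/43770268080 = 22.99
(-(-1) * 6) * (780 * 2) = 9360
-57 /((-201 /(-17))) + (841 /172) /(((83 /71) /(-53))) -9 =-225253337 /956492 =-235.50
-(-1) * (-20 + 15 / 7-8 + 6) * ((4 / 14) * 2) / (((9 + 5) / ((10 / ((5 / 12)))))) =-6672 / 343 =-19.45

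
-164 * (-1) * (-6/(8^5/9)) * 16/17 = -0.25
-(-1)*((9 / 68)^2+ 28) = 129553 / 4624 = 28.02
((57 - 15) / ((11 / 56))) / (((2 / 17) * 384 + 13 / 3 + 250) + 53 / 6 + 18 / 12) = 59976 / 86911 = 0.69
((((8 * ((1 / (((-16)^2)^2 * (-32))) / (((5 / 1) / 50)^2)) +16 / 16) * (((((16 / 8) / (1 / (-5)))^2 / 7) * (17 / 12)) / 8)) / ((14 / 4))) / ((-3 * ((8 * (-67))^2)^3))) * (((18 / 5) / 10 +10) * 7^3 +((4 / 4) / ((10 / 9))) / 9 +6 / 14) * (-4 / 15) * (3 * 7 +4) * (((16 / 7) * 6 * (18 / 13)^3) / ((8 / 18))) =5049486298315845 / 256177455358762222528495616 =0.00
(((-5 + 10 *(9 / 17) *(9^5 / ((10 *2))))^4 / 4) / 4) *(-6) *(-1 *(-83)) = -19836442494239574103175769 / 10690688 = -1855487925027797472.27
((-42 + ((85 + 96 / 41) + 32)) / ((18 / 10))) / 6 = 5285 / 738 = 7.16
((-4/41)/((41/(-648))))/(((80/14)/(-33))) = -74844/8405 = -8.90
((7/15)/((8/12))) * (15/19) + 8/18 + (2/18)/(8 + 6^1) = 401/399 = 1.01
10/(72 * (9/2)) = 5/162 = 0.03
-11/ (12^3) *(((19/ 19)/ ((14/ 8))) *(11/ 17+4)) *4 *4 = -869/ 3213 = -0.27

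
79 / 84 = 0.94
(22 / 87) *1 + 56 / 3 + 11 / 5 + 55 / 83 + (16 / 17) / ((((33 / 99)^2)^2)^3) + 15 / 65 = 3991212525361 / 7979205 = 500201.78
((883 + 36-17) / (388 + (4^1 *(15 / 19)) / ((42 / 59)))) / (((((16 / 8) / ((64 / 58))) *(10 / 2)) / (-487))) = -467387536 / 3784065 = -123.51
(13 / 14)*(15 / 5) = 39 / 14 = 2.79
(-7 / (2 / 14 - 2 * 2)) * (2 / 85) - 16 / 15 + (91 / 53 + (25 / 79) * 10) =7413611 / 1921833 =3.86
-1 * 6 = -6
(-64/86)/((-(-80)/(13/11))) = -26/2365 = -0.01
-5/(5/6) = -6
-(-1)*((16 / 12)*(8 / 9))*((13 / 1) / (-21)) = -416 / 567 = -0.73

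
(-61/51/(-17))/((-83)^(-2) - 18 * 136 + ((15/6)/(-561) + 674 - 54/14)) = -64715266/1635286747207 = -0.00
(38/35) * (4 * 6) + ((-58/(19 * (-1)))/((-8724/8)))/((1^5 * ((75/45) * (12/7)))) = 37790947/1450365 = 26.06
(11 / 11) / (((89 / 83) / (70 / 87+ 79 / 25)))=715709 / 193575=3.70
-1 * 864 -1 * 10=-874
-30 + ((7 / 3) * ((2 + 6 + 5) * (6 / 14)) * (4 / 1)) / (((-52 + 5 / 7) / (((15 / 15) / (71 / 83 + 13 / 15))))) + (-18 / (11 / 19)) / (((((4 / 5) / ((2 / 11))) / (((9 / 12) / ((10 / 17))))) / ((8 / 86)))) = -31464000897 / 1001182072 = -31.43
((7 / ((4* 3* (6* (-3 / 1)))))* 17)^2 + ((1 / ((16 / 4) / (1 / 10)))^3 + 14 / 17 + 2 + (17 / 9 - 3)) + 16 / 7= 23883133751 / 5552064000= 4.30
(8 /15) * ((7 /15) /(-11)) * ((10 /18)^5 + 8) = -26628952 /146146275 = -0.18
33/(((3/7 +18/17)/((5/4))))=6545/236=27.73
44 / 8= 11 / 2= 5.50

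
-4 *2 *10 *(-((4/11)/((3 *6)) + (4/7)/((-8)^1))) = -2840/693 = -4.10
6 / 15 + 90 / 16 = 6.02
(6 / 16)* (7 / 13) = 21 / 104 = 0.20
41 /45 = 0.91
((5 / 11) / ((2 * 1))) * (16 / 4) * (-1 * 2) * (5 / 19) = -100 / 209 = -0.48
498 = 498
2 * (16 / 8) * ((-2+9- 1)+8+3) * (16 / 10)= 544 / 5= 108.80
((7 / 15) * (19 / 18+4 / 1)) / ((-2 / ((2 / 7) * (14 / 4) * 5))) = -637 / 108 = -5.90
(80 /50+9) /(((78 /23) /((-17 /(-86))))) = 0.62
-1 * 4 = -4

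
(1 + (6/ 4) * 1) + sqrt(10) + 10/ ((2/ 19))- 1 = sqrt(10) + 193/ 2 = 99.66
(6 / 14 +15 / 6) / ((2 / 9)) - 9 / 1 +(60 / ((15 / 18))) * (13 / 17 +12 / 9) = 73893 / 476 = 155.24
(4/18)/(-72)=-1/324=-0.00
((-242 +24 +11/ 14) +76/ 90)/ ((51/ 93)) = -4225703/ 10710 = -394.56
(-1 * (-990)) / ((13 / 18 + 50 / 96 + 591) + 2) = 142560 / 85571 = 1.67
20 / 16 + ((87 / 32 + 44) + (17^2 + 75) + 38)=14399 / 32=449.97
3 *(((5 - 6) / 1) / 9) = -1 / 3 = -0.33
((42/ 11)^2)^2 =3111696/ 14641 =212.53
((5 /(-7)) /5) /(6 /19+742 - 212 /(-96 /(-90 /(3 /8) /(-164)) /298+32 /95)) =1121 /8429133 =0.00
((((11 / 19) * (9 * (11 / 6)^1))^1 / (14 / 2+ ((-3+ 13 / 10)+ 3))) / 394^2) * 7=12705 / 244807172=0.00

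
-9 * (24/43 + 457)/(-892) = 177075/38356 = 4.62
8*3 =24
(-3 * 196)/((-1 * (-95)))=-588/95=-6.19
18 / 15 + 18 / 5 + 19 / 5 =43 / 5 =8.60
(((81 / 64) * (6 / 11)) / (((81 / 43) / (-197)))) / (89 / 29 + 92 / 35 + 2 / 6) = -77382585 / 6464128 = -11.97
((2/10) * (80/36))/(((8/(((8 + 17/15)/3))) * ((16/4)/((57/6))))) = 2603/6480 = 0.40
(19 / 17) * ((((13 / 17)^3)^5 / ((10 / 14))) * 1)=6807723770874070681 / 243305959378334342405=0.03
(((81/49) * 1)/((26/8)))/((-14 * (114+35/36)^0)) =-162/4459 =-0.04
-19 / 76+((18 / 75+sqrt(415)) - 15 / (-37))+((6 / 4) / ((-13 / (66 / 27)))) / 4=23441 / 72150+sqrt(415)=20.70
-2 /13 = -0.15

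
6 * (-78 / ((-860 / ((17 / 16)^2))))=33813 / 55040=0.61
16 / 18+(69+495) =5084 / 9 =564.89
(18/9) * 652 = 1304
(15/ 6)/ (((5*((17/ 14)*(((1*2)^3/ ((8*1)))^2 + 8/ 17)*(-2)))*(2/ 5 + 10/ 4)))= -7/ 145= -0.05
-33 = -33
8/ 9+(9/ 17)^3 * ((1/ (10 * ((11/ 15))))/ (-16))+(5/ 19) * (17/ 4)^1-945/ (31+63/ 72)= -8174091617/ 295723296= -27.64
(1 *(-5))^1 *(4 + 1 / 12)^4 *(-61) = 1758264305 / 20736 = 84792.84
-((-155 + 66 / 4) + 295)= -313 / 2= -156.50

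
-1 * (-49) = 49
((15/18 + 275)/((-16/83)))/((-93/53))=7280345/8928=815.45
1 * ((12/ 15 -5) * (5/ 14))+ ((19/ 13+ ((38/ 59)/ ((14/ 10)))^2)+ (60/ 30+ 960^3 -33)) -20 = 3923621678977537/ 4434794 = 884735949.17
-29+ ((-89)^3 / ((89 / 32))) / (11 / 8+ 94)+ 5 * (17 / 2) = -4034951 / 1526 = -2644.14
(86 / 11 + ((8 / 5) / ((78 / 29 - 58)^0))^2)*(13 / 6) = 18551 / 825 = 22.49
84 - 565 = -481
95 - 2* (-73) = 241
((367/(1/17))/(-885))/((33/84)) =-174692/9735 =-17.94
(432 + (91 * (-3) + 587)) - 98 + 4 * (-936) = -3096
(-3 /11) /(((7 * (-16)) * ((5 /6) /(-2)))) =-9 /1540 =-0.01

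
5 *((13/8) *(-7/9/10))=-91/144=-0.63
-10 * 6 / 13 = -60 / 13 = -4.62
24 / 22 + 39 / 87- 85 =-26624 / 319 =-83.46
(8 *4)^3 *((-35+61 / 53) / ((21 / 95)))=-1861550080 / 371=-5017655.20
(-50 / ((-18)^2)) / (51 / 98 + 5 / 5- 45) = 1225 / 345141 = 0.00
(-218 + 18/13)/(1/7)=-19712/13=-1516.31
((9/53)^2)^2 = 6561/7890481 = 0.00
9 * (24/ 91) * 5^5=675000/ 91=7417.58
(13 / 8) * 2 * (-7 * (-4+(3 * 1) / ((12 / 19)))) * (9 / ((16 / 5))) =-12285 / 256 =-47.99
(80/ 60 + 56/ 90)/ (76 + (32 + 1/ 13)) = 1144/ 63225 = 0.02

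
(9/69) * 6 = 18/23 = 0.78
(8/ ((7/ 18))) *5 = 720/ 7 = 102.86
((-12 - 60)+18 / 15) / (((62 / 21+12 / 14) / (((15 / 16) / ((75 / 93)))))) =-345681 / 16000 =-21.61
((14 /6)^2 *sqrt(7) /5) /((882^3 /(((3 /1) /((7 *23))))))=0.00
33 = 33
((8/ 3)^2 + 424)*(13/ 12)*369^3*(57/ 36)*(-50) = -1857688018875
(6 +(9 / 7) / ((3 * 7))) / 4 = 297 / 196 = 1.52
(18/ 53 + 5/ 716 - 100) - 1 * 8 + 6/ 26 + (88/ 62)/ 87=-142903540567/ 1330494828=-107.41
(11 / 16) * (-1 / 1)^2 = 11 / 16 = 0.69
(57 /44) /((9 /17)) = 2.45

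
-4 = -4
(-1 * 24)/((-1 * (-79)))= -24/79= -0.30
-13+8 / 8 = -12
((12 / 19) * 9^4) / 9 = 8748 / 19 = 460.42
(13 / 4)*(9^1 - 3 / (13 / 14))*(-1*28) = -525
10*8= 80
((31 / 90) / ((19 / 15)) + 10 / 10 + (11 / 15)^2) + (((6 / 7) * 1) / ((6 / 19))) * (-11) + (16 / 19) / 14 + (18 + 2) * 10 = 10294961 / 59850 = 172.01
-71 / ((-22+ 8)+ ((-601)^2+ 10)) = -71 / 361197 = -0.00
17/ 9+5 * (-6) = -253/ 9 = -28.11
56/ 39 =1.44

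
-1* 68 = -68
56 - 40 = 16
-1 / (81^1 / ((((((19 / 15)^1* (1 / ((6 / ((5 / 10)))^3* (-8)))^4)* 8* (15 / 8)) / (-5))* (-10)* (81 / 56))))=-19 / 1022569728209584128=-0.00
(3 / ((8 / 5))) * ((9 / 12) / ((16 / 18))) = 405 / 256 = 1.58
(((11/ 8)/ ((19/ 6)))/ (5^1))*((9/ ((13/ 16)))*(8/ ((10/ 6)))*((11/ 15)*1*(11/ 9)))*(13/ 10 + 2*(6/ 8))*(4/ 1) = 7155456/ 154375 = 46.35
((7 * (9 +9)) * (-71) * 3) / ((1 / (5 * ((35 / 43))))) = -4696650 / 43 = -109224.42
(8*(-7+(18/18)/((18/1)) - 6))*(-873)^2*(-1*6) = 473536152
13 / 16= 0.81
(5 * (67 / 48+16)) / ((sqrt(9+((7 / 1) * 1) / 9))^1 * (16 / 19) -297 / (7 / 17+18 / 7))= -5157319237875 / 5899020567856 -19993866250 * sqrt(22) / 4055576640401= -0.90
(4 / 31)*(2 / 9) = 8 / 279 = 0.03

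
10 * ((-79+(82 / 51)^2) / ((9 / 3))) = -1987550 / 7803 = -254.72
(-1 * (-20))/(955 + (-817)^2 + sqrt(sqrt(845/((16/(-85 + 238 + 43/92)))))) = 1840/(sqrt(26) * 858929365^(1/4) + 61496848) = 0.00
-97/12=-8.08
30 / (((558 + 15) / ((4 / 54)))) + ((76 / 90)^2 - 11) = -3977221 / 386775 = -10.28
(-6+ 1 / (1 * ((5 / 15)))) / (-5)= 3 / 5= 0.60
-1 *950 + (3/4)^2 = -15191/16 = -949.44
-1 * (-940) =940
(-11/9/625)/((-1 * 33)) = 1/16875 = 0.00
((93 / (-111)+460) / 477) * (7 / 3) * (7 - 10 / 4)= 39641 / 3922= 10.11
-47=-47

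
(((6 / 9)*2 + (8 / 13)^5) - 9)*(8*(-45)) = 2728.23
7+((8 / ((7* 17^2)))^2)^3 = 7.00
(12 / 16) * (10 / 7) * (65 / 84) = 325 / 392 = 0.83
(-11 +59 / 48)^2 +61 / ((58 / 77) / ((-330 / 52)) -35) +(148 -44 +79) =284482277999 / 1028005632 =276.73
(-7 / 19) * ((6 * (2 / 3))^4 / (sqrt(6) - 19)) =5.70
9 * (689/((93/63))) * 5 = 651105/31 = 21003.39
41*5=205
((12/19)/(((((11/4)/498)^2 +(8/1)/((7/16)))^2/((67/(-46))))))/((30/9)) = -465233231288512512/563676806581880913385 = -0.00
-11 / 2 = -5.50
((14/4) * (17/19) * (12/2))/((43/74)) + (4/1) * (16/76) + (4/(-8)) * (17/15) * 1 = 799291/24510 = 32.61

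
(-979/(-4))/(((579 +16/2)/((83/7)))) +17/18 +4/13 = 11914943/1923012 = 6.20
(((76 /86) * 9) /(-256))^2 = 29241 /30294016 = 0.00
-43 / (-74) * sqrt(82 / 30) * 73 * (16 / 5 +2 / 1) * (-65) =-530491 * sqrt(615) / 555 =-23704.05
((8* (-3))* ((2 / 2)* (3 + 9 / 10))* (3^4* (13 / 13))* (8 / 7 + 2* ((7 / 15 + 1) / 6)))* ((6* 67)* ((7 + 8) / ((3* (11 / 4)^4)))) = -222801186816 / 512435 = -434789.17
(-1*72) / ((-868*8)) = 9 / 868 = 0.01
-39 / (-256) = 39 / 256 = 0.15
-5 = -5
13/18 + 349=6295/18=349.72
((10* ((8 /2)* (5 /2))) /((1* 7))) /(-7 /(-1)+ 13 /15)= 750 /413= 1.82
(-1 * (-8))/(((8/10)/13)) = 130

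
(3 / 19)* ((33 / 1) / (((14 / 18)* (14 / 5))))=2.39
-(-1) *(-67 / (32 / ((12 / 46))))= -201 / 368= -0.55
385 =385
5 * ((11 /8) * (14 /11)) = 35 /4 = 8.75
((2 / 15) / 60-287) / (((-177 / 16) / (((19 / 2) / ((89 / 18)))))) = 19630648 / 393825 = 49.85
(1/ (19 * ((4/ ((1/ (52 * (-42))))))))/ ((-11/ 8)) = 0.00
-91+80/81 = -7291/81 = -90.01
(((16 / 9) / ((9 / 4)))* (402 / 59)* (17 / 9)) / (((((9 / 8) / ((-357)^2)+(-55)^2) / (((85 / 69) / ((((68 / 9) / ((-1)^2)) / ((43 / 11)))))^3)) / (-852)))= -728402368534904000 / 982299945433976829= -0.74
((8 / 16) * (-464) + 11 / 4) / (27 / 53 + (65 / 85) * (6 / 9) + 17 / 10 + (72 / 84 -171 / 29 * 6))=2515830765 / 349011074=7.21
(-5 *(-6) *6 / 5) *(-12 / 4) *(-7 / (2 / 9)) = 3402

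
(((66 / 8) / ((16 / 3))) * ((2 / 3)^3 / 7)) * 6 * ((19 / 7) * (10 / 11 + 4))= 513 / 98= 5.23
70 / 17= 4.12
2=2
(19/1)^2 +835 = 1196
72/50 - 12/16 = 69/100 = 0.69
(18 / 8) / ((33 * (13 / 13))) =3 / 44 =0.07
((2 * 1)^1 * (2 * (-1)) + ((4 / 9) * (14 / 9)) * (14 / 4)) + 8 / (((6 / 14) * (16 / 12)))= 12.42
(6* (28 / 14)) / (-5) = -12 / 5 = -2.40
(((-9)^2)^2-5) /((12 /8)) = 13112 /3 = 4370.67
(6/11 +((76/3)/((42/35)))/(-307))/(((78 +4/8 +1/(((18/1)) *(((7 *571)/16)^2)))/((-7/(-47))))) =3240445857488/3582938732333587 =0.00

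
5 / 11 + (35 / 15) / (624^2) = 5840717 / 12849408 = 0.45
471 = 471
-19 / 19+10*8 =79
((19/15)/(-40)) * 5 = -19/120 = -0.16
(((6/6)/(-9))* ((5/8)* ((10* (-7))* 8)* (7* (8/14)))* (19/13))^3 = 18821096000000/1601613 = 11751338.18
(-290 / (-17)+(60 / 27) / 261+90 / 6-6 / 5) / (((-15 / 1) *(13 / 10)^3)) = -246525080 / 263198403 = -0.94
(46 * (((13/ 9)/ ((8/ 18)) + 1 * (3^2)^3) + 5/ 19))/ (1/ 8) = 5121732/ 19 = 269564.84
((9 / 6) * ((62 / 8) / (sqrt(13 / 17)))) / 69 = 0.19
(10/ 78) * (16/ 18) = 40/ 351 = 0.11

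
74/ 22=37/ 11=3.36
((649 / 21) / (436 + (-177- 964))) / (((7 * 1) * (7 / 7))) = -649 / 103635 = -0.01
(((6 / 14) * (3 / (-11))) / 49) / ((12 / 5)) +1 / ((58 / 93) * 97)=659583 / 42453796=0.02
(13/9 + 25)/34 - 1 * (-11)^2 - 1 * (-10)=-992/9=-110.22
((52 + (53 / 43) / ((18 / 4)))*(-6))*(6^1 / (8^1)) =-10115 / 43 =-235.23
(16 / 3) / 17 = 16 / 51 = 0.31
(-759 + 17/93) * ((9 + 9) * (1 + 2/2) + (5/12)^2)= -27449.16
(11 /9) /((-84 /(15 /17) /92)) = -1265 /1071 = -1.18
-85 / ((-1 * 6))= 85 / 6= 14.17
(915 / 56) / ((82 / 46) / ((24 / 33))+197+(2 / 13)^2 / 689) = 490100169 / 5982576593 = 0.08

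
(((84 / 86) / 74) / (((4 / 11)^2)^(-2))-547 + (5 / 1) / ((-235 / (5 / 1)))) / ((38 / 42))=-12578523670902 / 20801391083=-604.70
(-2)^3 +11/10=-69/10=-6.90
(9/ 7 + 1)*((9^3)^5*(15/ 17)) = 49413871702715760/ 119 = 415242619350552.61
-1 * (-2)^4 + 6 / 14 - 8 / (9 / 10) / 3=-3503 / 189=-18.53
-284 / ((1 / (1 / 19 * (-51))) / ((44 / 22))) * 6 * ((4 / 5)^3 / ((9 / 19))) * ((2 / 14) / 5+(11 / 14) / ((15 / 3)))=8033792 / 4375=1836.30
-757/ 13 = -58.23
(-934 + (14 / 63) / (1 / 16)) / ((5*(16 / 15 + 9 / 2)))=-16748 / 501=-33.43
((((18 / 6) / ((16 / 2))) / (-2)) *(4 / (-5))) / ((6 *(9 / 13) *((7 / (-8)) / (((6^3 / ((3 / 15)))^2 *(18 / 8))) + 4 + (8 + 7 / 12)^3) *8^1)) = 94770 / 13360613843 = 0.00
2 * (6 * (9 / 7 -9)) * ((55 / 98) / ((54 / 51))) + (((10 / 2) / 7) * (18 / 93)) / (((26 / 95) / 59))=-2662815 / 138229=-19.26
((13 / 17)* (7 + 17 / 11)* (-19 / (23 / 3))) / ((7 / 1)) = -69654 / 30107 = -2.31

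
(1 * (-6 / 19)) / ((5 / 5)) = -6 / 19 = -0.32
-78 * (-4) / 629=312 / 629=0.50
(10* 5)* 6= 300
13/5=2.60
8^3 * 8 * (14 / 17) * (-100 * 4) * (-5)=114688000 / 17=6746352.94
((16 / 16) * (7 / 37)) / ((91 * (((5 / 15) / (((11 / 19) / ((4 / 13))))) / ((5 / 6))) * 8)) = 55 / 44992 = 0.00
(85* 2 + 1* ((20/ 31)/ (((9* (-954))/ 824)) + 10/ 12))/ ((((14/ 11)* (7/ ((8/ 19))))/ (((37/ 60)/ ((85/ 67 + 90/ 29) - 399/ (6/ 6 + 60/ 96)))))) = -93456242982817/ 4528521029475198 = -0.02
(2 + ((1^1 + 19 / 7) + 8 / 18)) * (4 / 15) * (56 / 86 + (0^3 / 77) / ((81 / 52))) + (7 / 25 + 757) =22011092 / 29025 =758.35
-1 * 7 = -7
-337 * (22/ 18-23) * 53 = 3500756/ 9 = 388972.89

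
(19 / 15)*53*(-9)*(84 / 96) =-21147 / 40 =-528.68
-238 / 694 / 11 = -119 / 3817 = -0.03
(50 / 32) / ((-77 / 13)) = -325 / 1232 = -0.26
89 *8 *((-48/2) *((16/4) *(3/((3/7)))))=-478464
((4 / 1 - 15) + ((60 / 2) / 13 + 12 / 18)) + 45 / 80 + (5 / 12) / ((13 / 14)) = -1459 / 208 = -7.01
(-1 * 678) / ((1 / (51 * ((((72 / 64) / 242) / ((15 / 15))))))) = -155601 / 968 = -160.74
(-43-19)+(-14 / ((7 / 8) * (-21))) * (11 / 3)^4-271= -332177 / 1701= -195.28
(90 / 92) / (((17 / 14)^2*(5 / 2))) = 1764 / 6647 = 0.27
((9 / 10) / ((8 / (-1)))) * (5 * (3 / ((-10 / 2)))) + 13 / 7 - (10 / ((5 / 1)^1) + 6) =-3251 / 560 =-5.81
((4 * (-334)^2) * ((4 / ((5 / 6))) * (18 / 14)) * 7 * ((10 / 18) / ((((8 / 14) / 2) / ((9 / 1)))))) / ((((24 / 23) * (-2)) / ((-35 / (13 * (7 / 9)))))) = 7274008980 / 13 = 559539152.31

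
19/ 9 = 2.11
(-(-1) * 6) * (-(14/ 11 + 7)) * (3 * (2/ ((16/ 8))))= -1638/ 11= -148.91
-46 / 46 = -1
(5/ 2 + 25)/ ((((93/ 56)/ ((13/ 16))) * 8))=5005/ 2976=1.68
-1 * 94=-94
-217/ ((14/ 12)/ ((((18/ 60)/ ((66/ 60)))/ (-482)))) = 279/ 2651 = 0.11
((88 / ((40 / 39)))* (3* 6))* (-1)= -7722 / 5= -1544.40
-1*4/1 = -4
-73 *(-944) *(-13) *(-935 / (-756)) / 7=-209406340 / 1323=-158281.44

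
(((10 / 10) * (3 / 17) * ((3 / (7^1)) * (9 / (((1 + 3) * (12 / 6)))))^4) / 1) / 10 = 1594323 / 1671864320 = 0.00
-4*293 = -1172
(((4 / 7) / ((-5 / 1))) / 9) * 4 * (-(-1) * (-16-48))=1024 / 315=3.25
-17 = -17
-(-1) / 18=1 / 18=0.06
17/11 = 1.55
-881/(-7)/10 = 881/70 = 12.59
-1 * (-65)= 65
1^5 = 1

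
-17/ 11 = -1.55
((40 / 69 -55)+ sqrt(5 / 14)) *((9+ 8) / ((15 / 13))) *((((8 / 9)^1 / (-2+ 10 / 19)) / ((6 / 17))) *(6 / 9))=107217266 / 117369 -71383 *sqrt(70) / 59535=903.47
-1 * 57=-57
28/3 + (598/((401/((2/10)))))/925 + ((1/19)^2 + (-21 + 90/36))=-36811156357/4017117750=-9.16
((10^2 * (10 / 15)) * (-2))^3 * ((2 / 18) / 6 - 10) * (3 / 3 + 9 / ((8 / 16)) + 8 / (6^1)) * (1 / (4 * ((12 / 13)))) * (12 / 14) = 244244000000 / 2187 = 111679926.84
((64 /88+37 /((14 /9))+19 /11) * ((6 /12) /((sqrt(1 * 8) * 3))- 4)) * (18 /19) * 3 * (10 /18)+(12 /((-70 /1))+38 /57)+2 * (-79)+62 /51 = -40044428 /124355+20205 * sqrt(2) /11704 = -319.58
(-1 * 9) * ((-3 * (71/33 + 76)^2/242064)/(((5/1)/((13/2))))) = 86466133/97632480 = 0.89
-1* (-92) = 92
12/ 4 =3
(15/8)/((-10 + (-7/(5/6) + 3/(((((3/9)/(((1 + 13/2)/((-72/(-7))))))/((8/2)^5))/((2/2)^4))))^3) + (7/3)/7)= 5625/906983634621688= 0.00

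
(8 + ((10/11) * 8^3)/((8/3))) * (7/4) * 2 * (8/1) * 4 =224896/11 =20445.09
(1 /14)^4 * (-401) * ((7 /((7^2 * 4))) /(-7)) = 401 /7529536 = 0.00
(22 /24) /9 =11 /108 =0.10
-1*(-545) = 545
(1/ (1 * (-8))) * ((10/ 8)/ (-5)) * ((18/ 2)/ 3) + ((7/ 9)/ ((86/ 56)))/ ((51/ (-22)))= -78773/ 631584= -0.12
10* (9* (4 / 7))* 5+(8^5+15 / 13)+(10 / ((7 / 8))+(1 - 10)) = 3005614 / 91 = 33028.73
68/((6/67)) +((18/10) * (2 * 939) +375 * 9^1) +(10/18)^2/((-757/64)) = 2303896519/306585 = 7514.71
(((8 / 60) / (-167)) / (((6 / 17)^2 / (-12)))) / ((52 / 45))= 289 / 4342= 0.07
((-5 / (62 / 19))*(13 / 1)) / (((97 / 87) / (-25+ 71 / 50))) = 25335531 / 60140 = 421.28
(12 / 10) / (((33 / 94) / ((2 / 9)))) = 0.76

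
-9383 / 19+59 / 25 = -233454 / 475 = -491.48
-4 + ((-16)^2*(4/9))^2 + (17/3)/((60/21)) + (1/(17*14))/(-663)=551444085377/42604380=12943.37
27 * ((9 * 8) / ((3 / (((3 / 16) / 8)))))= 243 / 16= 15.19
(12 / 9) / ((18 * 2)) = 1 / 27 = 0.04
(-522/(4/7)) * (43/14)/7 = -11223/28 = -400.82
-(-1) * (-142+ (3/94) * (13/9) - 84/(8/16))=-87407/282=-309.95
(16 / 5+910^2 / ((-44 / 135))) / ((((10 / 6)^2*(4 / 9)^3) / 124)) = -28422203901309 / 22000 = -1291918359.15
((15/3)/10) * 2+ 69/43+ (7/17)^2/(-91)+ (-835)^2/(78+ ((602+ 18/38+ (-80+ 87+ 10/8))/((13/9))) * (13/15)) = 8574644748391/5456708127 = 1571.40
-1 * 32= -32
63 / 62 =1.02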